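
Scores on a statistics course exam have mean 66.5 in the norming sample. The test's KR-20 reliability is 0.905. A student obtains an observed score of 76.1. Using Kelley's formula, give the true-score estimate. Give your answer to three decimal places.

75.188

Kelley's formula gives T̂ = 0.905·76.1 + 0.095·66.5 = 68.8705 + 6.3175 = 75.1880.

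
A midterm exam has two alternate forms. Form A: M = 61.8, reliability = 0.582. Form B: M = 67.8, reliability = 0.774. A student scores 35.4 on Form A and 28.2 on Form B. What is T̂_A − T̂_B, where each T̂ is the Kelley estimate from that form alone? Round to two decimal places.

T̂_A = 0.582(35.4) + 0.418(61.8) = 46.4352
T̂_B = 0.774(28.2) + 0.226(67.8) = 37.1496
T̂_A − T̂_B = 9.2856

9.29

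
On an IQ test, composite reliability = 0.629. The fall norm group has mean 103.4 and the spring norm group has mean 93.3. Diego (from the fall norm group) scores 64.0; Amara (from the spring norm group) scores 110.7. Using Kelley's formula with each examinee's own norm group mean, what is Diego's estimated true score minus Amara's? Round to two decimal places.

T̂_Diego = 0.629(64.0) + 0.371(103.4) = 78.6174
T̂_Amara = 0.629(110.7) + 0.371(93.3) = 104.2446
Difference = 78.6174 − 104.2446 = -25.6272

-25.63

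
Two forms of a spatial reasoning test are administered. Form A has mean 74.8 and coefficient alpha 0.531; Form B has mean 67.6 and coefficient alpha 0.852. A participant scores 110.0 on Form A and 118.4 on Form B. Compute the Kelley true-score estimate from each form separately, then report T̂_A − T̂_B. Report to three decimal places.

-17.390

T̂_A = 0.531(110.0) + 0.469(74.8) = 93.49120
T̂_B = 0.852(118.4) + 0.148(67.6) = 110.88160
T̂_A − T̂_B = -17.39040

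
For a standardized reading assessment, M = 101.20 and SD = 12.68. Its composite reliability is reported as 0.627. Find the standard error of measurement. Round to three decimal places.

SEM = SD · √(1 − ρ) = 12.68 × √0.373 = 12.68 × 0.6107 = 7.7441

7.744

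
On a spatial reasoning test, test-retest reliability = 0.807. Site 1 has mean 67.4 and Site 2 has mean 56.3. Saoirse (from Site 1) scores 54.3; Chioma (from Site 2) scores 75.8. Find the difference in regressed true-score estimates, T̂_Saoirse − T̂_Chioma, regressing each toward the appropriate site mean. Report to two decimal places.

-15.21

T̂_Saoirse = 0.807(54.3) + 0.193(67.4) = 56.8283
T̂_Chioma = 0.807(75.8) + 0.193(56.3) = 72.0365
Difference = 56.8283 − 72.0365 = -15.2082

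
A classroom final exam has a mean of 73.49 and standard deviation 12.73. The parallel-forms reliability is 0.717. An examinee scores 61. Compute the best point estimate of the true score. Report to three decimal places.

64.535

Regress the observed score toward the mean by the unreliability: T̂ = 0.717·61 + 0.283·73.49 = 43.737 + 20.79767 = 64.5347.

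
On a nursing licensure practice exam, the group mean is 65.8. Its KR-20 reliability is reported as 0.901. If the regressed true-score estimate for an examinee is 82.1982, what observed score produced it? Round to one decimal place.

T̂ = ρX + (1 − ρ)μ  ⇒  X = (T̂ − (1 − ρ)μ) / ρ
X = (82.1982 − 0.099 × 65.8) / 0.901 = (82.1982 − 6.5142) / 0.901 = 75.6840 / 0.901 = 84.000

84.0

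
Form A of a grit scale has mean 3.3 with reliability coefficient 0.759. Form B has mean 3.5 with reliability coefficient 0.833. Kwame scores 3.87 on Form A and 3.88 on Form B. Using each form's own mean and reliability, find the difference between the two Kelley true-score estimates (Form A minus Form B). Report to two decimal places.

T̂_A = 0.759(3.87) + 0.241(3.3) = 3.7326
T̂_B = 0.833(3.88) + 0.167(3.5) = 3.8165
T̂_A − T̂_B = -0.0839

-0.08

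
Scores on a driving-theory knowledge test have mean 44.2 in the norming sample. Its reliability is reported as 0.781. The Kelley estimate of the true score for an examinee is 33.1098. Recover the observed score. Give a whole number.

T̂ = ρX + (1 − ρ)μ  ⇒  X = (T̂ − (1 − ρ)μ) / ρ
X = (33.1098 − 0.219 × 44.2) / 0.781 = (33.1098 − 9.6798) / 0.781 = 23.4300 / 0.781 = 30.00

30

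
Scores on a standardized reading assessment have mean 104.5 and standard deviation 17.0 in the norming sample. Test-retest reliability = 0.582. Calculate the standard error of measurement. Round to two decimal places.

10.99

SEM = SD · √(1 − ρ) = 17.0 × √0.418 = 17.0 × 0.6465 = 10.991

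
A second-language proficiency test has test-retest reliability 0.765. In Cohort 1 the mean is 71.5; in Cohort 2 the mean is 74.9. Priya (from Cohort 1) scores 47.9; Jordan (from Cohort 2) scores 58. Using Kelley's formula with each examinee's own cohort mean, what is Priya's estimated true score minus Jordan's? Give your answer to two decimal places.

T̂_Priya = 0.765(47.9) + 0.235(71.5) = 53.4460
T̂_Jordan = 0.765(58) + 0.235(74.9) = 61.9715
Difference = 53.4460 − 61.9715 = -8.5255

-8.53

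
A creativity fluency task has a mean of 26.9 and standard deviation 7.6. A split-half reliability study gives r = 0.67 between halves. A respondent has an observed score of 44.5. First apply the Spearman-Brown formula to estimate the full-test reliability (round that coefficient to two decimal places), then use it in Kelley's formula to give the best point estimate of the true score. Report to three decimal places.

Spearman-Brown: ρ = 2r/(1 + r) = 2(0.67)/(1 + 0.67) = 1.340/1.67 = 0.8024 → 0.80
T̂ = 0.80(44.5) + 0.20(26.9) = 35.600 + 5.380 = 40.9800 → 40.980

40.980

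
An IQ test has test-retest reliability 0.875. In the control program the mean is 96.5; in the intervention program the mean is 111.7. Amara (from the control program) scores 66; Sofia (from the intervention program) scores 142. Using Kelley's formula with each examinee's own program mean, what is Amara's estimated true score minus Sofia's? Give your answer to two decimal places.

T̂_Amara = 0.875(66) + 0.125(96.5) = 69.8125
T̂_Sofia = 0.875(142) + 0.125(111.7) = 138.2125
Difference = 69.8125 − 138.2125 = -68.4000

-68.40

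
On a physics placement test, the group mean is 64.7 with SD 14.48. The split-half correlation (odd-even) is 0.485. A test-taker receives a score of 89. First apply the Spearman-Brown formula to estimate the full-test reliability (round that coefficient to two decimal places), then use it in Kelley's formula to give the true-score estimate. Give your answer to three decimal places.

80.495

Spearman-Brown: ρ = 2r/(1 + r) = 2(0.485)/(1 + 0.485) = 0.9700/1.485 = 0.6532 → 0.65
T̂ = ρX + (1 − ρ)μ
  = 0.65 × 89 + 0.35 × 64.7
  = 57.85 + 22.645
  = 80.4950
  ≈ 80.495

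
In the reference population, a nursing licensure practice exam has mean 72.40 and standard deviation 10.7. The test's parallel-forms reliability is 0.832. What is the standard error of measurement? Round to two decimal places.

4.39

SEM = SD · √(1 − ρ) = 10.7 × √0.168 = 10.7 × 0.4099 = 4.386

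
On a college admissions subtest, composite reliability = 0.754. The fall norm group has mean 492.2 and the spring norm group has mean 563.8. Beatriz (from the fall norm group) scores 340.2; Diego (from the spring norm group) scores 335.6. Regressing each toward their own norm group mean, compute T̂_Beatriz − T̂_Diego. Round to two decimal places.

T̂_Beatriz = 0.754(340.2) + 0.246(492.2) = 377.5920
T̂_Diego = 0.754(335.6) + 0.246(563.8) = 391.7372
Difference = 377.5920 − 391.7372 = -14.1452

-14.15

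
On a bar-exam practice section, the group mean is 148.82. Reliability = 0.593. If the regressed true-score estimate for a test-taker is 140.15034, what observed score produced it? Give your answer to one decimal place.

T̂ = ρX + (1 − ρ)μ  ⇒  X = (T̂ − (1 − ρ)μ) / ρ
X = (140.15034 − 0.407 × 148.82) / 0.593 = (140.15034 − 60.56974) / 0.593 = 79.58060 / 0.593 = 134.200

134.2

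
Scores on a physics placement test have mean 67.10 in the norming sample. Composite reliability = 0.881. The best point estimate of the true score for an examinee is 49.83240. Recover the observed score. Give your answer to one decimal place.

47.5

T̂ = ρX + (1 − ρ)μ  ⇒  X = (T̂ − (1 − ρ)μ) / ρ
X = (49.83240 − 0.119 × 67.10) / 0.881 = (49.83240 − 7.98490) / 0.881 = 41.84750 / 0.881 = 47.500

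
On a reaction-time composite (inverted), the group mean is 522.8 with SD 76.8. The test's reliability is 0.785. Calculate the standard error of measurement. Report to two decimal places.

SEM = SD · √(1 − ρ) = 76.8 × √0.215 = 76.8 × 0.4637 = 35.611

35.61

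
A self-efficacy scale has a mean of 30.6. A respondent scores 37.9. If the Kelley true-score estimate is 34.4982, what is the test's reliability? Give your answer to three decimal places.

0.534

T̂ = ρX + (1 − ρ)μ  ⇒  T̂ − μ = ρ(X − μ)
ρ = (T̂ − μ)/(X − μ) = (34.4982 − 30.6) / (37.9 − 30.6) = 3.8982 / 7.3 = 0.53400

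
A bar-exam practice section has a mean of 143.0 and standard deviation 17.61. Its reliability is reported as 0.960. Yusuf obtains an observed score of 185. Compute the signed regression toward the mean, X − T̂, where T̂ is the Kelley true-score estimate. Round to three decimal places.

Regress the observed score toward the mean by the unreliability: T̂ = 0.960·185 + 0.040·143.0 = 177.600 + 5.7200 = 183.32000.
X − T̂ = 185 − 183.3200 = 1.6800 → 1.680

1.680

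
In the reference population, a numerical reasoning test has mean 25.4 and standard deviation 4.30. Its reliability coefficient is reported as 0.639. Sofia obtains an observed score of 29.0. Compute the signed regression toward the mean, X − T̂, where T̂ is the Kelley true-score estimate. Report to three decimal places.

1.300

T̂ = ρX + (1 − ρ)μ
  = 0.639 × 29.0 + 0.361 × 25.4
  = 18.5310 + 9.1694
  = 27.70040
  ≈ 27.7004
X − T̂ = 29.0 − 27.7004 = 1.2996 → 1.300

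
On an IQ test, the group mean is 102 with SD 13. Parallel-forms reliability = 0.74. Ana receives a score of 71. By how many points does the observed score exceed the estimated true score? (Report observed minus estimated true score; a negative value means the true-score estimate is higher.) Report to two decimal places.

Regress the observed score toward the mean by the unreliability: T̂ = 0.74·71 + 0.26·102 = 52.54 + 26.52 = 79.0600.
X − T̂ = 71 − 79.060 = -8.060 → -8.06

-8.06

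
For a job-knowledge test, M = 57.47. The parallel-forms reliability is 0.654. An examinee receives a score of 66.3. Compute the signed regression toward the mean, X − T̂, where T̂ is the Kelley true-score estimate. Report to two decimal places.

3.06

Kelley's formula gives T̂ = 0.654·66.3 + 0.346·57.47 = 43.3602 + 19.88462 = 63.2448.
X − T̂ = 66.3 − 63.245 = 3.055 → 3.06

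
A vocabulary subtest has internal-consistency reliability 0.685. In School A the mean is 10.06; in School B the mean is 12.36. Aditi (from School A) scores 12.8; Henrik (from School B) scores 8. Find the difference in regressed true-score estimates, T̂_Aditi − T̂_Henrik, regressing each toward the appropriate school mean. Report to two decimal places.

T̂_Aditi = 0.685(12.8) + 0.315(10.06) = 11.9369
T̂_Henrik = 0.685(8) + 0.315(12.36) = 9.3734
Difference = 11.9369 − 9.3734 = 2.5635

2.56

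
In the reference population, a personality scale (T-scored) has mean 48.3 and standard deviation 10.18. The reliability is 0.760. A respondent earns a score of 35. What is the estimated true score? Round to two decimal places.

Kelley's formula gives T̂ = 0.760·35 + 0.240·48.3 = 26.600 + 11.5920 = 38.192.

38.19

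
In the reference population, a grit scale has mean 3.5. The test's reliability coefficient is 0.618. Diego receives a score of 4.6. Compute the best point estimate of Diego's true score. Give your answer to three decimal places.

4.180

T̂ = 0.618(4.6) + 0.382(3.5) = 2.8428 + 1.3370 = 4.1798 → 4.180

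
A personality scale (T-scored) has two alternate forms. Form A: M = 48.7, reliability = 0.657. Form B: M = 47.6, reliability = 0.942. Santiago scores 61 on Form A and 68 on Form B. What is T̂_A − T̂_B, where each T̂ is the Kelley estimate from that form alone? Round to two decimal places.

-10.04

T̂_A = 0.657(61) + 0.343(48.7) = 56.7811
T̂_B = 0.942(68) + 0.058(47.6) = 66.8168
T̂_A − T̂_B = -10.0357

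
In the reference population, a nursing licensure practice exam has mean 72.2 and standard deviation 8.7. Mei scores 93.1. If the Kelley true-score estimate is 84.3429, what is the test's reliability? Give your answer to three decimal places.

T̂ = ρX + (1 − ρ)μ  ⇒  T̂ − μ = ρ(X − μ)
ρ = (T̂ − μ)/(X − μ) = (84.3429 − 72.2) / (93.1 − 72.2) = 12.1429 / 20.9 = 0.58100

0.581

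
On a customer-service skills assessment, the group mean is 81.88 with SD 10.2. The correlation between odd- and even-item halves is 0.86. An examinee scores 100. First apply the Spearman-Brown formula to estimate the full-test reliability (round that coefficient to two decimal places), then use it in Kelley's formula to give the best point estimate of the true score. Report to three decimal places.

Spearman-Brown: ρ = 2r/(1 + r) = 2(0.86)/(1 + 0.86) = 1.720/1.86 = 0.9247 → 0.92
T̂ = 0.92(100) + 0.08(81.88) = 92.00 + 6.5504 = 98.5504 → 98.550

98.550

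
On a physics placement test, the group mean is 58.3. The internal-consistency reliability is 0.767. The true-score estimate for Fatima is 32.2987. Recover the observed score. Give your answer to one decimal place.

24.4

T̂ = ρX + (1 − ρ)μ  ⇒  X = (T̂ − (1 − ρ)μ) / ρ
X = (32.2987 − 0.233 × 58.3) / 0.767 = (32.2987 − 13.5839) / 0.767 = 18.7148 / 0.767 = 24.400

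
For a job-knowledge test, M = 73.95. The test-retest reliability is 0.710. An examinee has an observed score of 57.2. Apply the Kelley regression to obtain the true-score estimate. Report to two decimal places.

62.06

Kelley's formula gives T̂ = 0.710·57.2 + 0.290·73.95 = 40.6120 + 21.44550 = 62.058.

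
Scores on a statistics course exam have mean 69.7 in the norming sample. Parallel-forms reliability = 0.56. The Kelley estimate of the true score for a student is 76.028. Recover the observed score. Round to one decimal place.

T̂ = ρX + (1 − ρ)μ  ⇒  X = (T̂ − (1 − ρ)μ) / ρ
X = (76.028 − 0.44 × 69.7) / 0.56 = (76.028 − 30.668) / 0.56 = 45.360 / 0.56 = 81.000

81.0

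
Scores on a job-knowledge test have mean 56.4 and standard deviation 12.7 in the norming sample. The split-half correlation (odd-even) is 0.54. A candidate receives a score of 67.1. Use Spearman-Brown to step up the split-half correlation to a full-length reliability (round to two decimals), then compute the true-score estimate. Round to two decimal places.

Spearman-Brown: ρ = 2r/(1 + r) = 2(0.54)/(1 + 0.54) = 1.080/1.54 = 0.7013 → 0.70
T̂ = 0.70(67.1) + 0.30(56.4) = 46.970 + 16.920 = 63.890 → 63.89

63.89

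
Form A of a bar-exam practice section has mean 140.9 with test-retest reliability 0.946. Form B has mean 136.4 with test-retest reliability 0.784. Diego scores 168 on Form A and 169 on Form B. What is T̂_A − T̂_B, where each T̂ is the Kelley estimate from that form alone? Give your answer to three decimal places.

T̂_A = 0.946(168) + 0.054(140.9) = 166.53660
T̂_B = 0.784(169) + 0.216(136.4) = 161.95840
T̂_A − T̂_B = 4.57820

4.578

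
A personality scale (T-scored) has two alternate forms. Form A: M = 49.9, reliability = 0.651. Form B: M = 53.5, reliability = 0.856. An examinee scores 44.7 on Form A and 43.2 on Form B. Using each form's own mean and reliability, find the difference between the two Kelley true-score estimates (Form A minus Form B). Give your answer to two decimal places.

1.83

T̂_A = 0.651(44.7) + 0.349(49.9) = 46.5148
T̂_B = 0.856(43.2) + 0.144(53.5) = 44.6832
T̂_A − T̂_B = 1.8316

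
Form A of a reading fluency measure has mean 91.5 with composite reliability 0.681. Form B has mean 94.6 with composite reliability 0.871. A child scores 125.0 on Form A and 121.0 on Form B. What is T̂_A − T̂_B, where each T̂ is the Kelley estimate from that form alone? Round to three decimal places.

T̂_A = 0.681(125.0) + 0.319(91.5) = 114.31350
T̂_B = 0.871(121.0) + 0.129(94.6) = 117.59440
T̂_A − T̂_B = -3.28090

-3.281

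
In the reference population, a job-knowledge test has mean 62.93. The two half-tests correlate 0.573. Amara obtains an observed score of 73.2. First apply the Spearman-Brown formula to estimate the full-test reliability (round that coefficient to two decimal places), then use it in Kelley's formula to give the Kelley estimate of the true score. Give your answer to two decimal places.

Spearman-Brown: ρ = 2r/(1 + r) = 2(0.573)/(1 + 0.573) = 1.1460/1.573 = 0.7285 → 0.73
T̂ = 0.73(73.2) + 0.27(62.93) = 53.436 + 16.9911 = 70.427 → 70.43

70.43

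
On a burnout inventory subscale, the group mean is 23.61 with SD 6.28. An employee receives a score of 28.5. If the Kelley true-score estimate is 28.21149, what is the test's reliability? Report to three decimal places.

T̂ = ρX + (1 − ρ)μ  ⇒  T̂ − μ = ρ(X − μ)
ρ = (T̂ − μ)/(X − μ) = (28.21149 − 23.61) / (28.5 − 23.61) = 4.60149 / 4.89 = 0.94100

0.941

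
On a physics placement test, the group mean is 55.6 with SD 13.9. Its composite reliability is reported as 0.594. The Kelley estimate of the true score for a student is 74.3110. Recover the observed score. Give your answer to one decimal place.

87.1

T̂ = ρX + (1 − ρ)μ  ⇒  X = (T̂ − (1 − ρ)μ) / ρ
X = (74.3110 − 0.406 × 55.6) / 0.594 = (74.3110 − 22.5736) / 0.594 = 51.7374 / 0.594 = 87.100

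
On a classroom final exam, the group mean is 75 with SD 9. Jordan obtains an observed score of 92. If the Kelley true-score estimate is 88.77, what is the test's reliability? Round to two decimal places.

T̂ = ρX + (1 − ρ)μ  ⇒  T̂ − μ = ρ(X − μ)
ρ = (T̂ − μ)/(X − μ) = (88.77 − 75) / (92 − 75) = 13.77 / 17.0 = 0.8100

0.81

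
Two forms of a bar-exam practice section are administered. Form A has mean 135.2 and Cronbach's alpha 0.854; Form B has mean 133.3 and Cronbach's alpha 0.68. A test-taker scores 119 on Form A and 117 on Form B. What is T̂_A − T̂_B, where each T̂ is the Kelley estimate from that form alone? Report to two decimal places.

-0.85

T̂_A = 0.854(119) + 0.146(135.2) = 121.3652
T̂_B = 0.68(117) + 0.32(133.3) = 122.2160
T̂_A − T̂_B = -0.8508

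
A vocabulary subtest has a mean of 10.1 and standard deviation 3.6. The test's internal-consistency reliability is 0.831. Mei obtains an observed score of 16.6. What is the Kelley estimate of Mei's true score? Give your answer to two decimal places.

T̂ = 0.831(16.6) + 0.169(10.1) = 13.7946 + 1.7069 = 15.502 → 15.50

15.50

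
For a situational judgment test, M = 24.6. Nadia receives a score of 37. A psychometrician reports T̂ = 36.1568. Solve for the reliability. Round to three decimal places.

T̂ = ρX + (1 − ρ)μ  ⇒  T̂ − μ = ρ(X − μ)
ρ = (T̂ − μ)/(X − μ) = (36.1568 − 24.6) / (37 − 24.6) = 11.5568 / 12.4 = 0.93200

0.932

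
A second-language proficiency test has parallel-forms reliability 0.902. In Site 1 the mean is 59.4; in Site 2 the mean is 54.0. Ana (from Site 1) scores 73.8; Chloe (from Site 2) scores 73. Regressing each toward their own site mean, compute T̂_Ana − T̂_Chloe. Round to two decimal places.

1.25

T̂_Ana = 0.902(73.8) + 0.098(59.4) = 72.3888
T̂_Chloe = 0.902(73) + 0.098(54.0) = 71.1380
Difference = 72.3888 − 71.1380 = 1.2508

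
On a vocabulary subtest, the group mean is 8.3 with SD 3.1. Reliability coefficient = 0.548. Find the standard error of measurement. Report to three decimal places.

SEM = SD · √(1 − ρ) = 3.1 × √0.452 = 3.1 × 0.6723 = 2.0842

2.084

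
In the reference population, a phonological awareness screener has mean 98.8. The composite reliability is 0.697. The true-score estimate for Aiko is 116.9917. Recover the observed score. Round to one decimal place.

124.9

T̂ = ρX + (1 − ρ)μ  ⇒  X = (T̂ − (1 − ρ)μ) / ρ
X = (116.9917 − 0.303 × 98.8) / 0.697 = (116.9917 − 29.9364) / 0.697 = 87.0553 / 0.697 = 124.900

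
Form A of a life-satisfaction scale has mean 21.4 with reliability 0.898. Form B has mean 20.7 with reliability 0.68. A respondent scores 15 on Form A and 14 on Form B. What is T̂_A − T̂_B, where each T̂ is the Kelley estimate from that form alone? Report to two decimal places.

-0.49

T̂_A = 0.898(15) + 0.102(21.4) = 15.6528
T̂_B = 0.68(14) + 0.32(20.7) = 16.1440
T̂_A − T̂_B = -0.4912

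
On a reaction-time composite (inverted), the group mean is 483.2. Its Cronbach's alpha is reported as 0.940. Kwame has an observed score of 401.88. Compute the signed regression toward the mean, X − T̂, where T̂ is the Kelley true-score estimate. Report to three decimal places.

-4.879

Regress the observed score toward the mean by the unreliability: T̂ = 0.940·401.88 + 0.060·483.2 = 377.76720 + 28.9920 = 406.75920.
X − T̂ = 401.88 − 406.7592 = -4.8792 → -4.879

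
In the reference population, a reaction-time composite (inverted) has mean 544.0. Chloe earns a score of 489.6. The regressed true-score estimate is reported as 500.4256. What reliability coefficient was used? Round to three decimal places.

T̂ = ρX + (1 − ρ)μ  ⇒  T̂ − μ = ρ(X − μ)
ρ = (T̂ − μ)/(X − μ) = (500.4256 − 544.0) / (489.6 − 544.0) = -43.5744 / -54.4 = 0.80100

0.801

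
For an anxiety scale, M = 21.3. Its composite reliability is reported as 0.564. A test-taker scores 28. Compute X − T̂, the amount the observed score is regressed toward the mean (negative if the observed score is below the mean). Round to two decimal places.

2.92

T̂ = 0.564(28) + 0.436(21.3) = 15.792 + 9.2868 = 25.0788 → 25.079
X − T̂ = 28 − 25.079 = 2.921 → 2.92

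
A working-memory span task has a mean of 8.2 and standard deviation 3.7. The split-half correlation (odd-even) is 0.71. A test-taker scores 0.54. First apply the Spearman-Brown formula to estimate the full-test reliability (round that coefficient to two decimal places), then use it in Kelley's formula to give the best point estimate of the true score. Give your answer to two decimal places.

Spearman-Brown: ρ = 2r/(1 + r) = 2(0.71)/(1 + 0.71) = 1.420/1.71 = 0.8304 → 0.83
T̂ = ρX + (1 − ρ)μ
  = 0.83 × 0.54 + 0.17 × 8.2
  = 0.4482 + 1.394
  = 1.842
  ≈ 1.84

1.84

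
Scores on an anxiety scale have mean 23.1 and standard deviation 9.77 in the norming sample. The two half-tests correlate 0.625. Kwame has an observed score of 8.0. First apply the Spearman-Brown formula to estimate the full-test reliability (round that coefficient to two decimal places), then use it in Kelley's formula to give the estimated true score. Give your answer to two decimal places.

Spearman-Brown: ρ = 2r/(1 + r) = 2(0.625)/(1 + 0.625) = 1.2500/1.625 = 0.7692 → 0.77
T̂ = 0.77(8.0) + 0.23(23.1) = 6.160 + 5.313 = 11.473 → 11.47

11.47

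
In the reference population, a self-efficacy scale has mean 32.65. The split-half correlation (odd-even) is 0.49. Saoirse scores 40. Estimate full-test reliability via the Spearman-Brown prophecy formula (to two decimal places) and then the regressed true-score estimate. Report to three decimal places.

Spearman-Brown: ρ = 2r/(1 + r) = 2(0.49)/(1 + 0.49) = 0.980/1.49 = 0.6577 → 0.66
T̂ = ρX + (1 − ρ)μ
  = 0.66 × 40 + 0.34 × 32.65
  = 26.40 + 11.1010
  = 37.5010
  ≈ 37.501

37.501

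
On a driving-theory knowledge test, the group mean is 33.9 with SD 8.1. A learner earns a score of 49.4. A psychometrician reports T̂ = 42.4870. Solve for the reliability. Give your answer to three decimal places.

T̂ = ρX + (1 − ρ)μ  ⇒  T̂ − μ = ρ(X − μ)
ρ = (T̂ − μ)/(X − μ) = (42.4870 − 33.9) / (49.4 − 33.9) = 8.5870 / 15.5 = 0.55400

0.554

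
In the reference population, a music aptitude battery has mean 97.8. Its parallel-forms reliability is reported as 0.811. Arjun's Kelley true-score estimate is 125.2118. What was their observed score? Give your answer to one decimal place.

T̂ = ρX + (1 − ρ)μ  ⇒  X = (T̂ − (1 − ρ)μ) / ρ
X = (125.2118 − 0.189 × 97.8) / 0.811 = (125.2118 − 18.4842) / 0.811 = 106.7276 / 0.811 = 131.600

131.6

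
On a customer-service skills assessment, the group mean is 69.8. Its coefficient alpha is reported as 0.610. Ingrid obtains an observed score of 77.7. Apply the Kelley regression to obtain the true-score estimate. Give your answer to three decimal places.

T̂ = ρX + (1 − ρ)μ
  = 0.610 × 77.7 + 0.390 × 69.8
  = 47.3970 + 27.2220
  = 74.6190
  ≈ 74.619

74.619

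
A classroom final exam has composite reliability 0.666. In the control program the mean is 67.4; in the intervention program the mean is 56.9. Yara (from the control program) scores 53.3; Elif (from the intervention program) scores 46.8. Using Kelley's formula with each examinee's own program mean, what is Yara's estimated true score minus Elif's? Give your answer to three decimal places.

T̂_Yara = 0.666(53.3) + 0.334(67.4) = 58.00940
T̂_Elif = 0.666(46.8) + 0.334(56.9) = 50.17340
Difference = 58.00940 − 50.17340 = 7.83600

7.836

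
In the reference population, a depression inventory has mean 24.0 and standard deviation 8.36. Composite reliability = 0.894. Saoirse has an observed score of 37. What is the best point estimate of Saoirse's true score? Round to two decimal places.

Kelley's formula gives T̂ = 0.894·37 + 0.106·24.0 = 33.078 + 2.5440 = 35.622.

35.62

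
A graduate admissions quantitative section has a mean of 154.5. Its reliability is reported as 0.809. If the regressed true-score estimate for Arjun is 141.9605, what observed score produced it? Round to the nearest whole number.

139

T̂ = ρX + (1 − ρ)μ  ⇒  X = (T̂ − (1 − ρ)μ) / ρ
X = (141.9605 − 0.191 × 154.5) / 0.809 = (141.9605 − 29.5095) / 0.809 = 112.4510 / 0.809 = 139.00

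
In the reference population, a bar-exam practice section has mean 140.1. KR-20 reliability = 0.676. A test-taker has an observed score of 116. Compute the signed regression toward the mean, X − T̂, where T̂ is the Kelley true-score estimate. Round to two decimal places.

-7.81

T̂ = 0.676(116) + 0.324(140.1) = 78.416 + 45.3924 = 123.8084 → 123.808
X − T̂ = 116 − 123.808 = -7.808 → -7.81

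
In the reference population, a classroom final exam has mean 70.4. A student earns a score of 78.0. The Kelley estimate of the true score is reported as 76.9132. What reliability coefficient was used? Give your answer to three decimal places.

T̂ = ρX + (1 − ρ)μ  ⇒  T̂ − μ = ρ(X − μ)
ρ = (T̂ − μ)/(X − μ) = (76.9132 − 70.4) / (78.0 − 70.4) = 6.5132 / 7.6 = 0.85700

0.857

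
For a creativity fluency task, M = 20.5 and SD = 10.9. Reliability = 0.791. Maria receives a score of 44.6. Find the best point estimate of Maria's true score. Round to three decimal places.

T̂ = ρX + (1 − ρ)μ
  = 0.791 × 44.6 + 0.209 × 20.5
  = 35.2786 + 4.2845
  = 39.5631
  ≈ 39.563

39.563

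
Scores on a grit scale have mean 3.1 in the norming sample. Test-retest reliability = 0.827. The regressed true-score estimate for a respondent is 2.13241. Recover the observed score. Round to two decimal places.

1.93

T̂ = ρX + (1 − ρ)μ  ⇒  X = (T̂ − (1 − ρ)μ) / ρ
X = (2.13241 − 0.173 × 3.1) / 0.827 = (2.13241 − 0.5363) / 0.827 = 1.59611 / 0.827 = 1.9300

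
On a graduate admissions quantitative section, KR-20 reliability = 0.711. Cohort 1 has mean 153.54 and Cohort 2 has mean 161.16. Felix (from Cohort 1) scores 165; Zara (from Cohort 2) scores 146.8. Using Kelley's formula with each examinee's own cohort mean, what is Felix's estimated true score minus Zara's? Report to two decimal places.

T̂_Felix = 0.711(165) + 0.289(153.54) = 161.6881
T̂_Zara = 0.711(146.8) + 0.289(161.16) = 150.9500
Difference = 161.6881 − 150.9500 = 10.7380

10.74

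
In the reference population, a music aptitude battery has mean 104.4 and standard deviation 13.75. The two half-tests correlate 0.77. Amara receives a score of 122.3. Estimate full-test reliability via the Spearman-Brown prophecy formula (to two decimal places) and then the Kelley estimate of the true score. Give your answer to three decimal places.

119.973

Spearman-Brown: ρ = 2r/(1 + r) = 2(0.77)/(1 + 0.77) = 1.540/1.77 = 0.8701 → 0.87
Regress the observed score toward the mean by the unreliability: T̂ = 0.87·122.3 + 0.13·104.4 = 106.401 + 13.572 = 119.9730.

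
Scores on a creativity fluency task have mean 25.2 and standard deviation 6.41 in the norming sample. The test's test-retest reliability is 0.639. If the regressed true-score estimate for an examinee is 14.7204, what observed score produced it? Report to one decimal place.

T̂ = ρX + (1 − ρ)μ  ⇒  X = (T̂ − (1 − ρ)μ) / ρ
X = (14.7204 − 0.361 × 25.2) / 0.639 = (14.7204 − 9.0972) / 0.639 = 5.6232 / 0.639 = 8.800

8.8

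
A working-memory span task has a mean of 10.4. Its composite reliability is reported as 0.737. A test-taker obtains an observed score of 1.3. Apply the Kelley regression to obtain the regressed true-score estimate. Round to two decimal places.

T̂ = 0.737(1.3) + 0.263(10.4) = 0.9581 + 2.7352 = 3.693 → 3.69

3.69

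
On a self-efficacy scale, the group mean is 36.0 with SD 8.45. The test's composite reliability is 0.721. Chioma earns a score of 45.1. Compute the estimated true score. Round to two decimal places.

42.56

T̂ = 0.721(45.1) + 0.279(36.0) = 32.5171 + 10.0440 = 42.561 → 42.56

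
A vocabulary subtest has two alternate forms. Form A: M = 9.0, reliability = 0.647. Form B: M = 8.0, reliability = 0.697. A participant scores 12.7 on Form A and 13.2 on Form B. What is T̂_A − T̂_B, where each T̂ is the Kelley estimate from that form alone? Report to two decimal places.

-0.23

T̂_A = 0.647(12.7) + 0.353(9.0) = 11.3939
T̂_B = 0.697(13.2) + 0.303(8.0) = 11.6244
T̂_A − T̂_B = -0.2305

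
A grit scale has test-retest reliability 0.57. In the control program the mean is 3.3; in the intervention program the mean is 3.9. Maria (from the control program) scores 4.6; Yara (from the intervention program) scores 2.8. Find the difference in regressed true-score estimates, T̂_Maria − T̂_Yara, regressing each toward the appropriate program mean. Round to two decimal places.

0.77

T̂_Maria = 0.57(4.6) + 0.43(3.3) = 4.0410
T̂_Yara = 0.57(2.8) + 0.43(3.9) = 3.2730
Difference = 4.0410 − 3.2730 = 0.7680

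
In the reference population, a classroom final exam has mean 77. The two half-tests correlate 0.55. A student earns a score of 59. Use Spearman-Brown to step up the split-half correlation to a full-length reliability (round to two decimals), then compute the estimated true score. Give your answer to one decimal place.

64.2

Spearman-Brown: ρ = 2r/(1 + r) = 2(0.55)/(1 + 0.55) = 1.100/1.55 = 0.7097 → 0.71
T̂ = ρX + (1 − ρ)μ
  = 0.71 × 59 + 0.29 × 77
  = 41.89 + 22.33
  = 64.22
  ≈ 64.2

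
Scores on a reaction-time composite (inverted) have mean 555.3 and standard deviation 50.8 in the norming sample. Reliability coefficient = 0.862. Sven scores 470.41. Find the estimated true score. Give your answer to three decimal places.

T̂ = ρX + (1 − ρ)μ
  = 0.862 × 470.41 + 0.138 × 555.3
  = 405.49342 + 76.6314
  = 482.1248
  ≈ 482.125

482.125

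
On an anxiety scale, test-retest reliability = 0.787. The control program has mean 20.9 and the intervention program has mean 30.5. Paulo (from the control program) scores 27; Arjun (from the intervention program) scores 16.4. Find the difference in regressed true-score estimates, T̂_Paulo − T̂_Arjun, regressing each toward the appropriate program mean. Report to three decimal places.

T̂_Paulo = 0.787(27) + 0.213(20.9) = 25.70070
T̂_Arjun = 0.787(16.4) + 0.213(30.5) = 19.40330
Difference = 25.70070 − 19.40330 = 6.29740

6.297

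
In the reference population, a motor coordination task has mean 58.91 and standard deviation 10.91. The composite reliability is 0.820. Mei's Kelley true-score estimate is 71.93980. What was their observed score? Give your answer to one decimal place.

T̂ = ρX + (1 − ρ)μ  ⇒  X = (T̂ − (1 − ρ)μ) / ρ
X = (71.93980 − 0.180 × 58.91) / 0.820 = (71.93980 − 10.60380) / 0.820 = 61.33600 / 0.820 = 74.800

74.8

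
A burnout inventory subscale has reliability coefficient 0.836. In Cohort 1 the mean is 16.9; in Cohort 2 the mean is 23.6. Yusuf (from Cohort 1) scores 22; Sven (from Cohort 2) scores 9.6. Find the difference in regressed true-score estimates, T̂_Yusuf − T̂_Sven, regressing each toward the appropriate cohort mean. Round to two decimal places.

9.27

T̂_Yusuf = 0.836(22) + 0.164(16.9) = 21.1636
T̂_Sven = 0.836(9.6) + 0.164(23.6) = 11.8960
Difference = 21.1636 − 11.8960 = 9.2676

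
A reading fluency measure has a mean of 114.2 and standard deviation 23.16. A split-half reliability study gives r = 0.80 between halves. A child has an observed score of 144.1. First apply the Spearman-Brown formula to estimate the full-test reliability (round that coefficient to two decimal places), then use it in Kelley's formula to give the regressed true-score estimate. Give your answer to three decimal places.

Spearman-Brown: ρ = 2r/(1 + r) = 2(0.80)/(1 + 0.80) = 1.600/1.80 = 0.8889 → 0.89
Kelley's formula gives T̂ = 0.89·144.1 + 0.11·114.2 = 128.249 + 12.562 = 140.8110.

140.811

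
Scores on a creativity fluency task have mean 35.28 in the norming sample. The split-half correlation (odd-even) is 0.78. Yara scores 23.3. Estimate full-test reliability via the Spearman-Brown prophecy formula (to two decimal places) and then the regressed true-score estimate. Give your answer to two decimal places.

24.74

Spearman-Brown: ρ = 2r/(1 + r) = 2(0.78)/(1 + 0.78) = 1.560/1.78 = 0.8764 → 0.88
Weight the observed score by reliability and the mean by (1 − reliability): T̂ = 0.88·23.3 + 0.12·35.28 = 20.504 + 4.2336 = 24.738.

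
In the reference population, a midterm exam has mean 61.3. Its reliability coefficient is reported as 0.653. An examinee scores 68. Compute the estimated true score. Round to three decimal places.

T̂ = ρX + (1 − ρ)μ
  = 0.653 × 68 + 0.347 × 61.3
  = 44.404 + 21.2711
  = 65.6751
  ≈ 65.675

65.675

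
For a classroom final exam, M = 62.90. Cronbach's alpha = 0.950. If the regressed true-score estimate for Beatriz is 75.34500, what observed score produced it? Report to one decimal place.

T̂ = ρX + (1 − ρ)μ  ⇒  X = (T̂ − (1 − ρ)μ) / ρ
X = (75.34500 − 0.050 × 62.90) / 0.950 = (75.34500 − 3.14500) / 0.950 = 72.20000 / 0.950 = 76.000

76.0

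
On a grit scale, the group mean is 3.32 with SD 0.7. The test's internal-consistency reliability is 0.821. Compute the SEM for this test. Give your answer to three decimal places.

SEM = SD · √(1 − ρ) = 0.7 × √0.179 = 0.7 × 0.4231 = 0.2962

0.296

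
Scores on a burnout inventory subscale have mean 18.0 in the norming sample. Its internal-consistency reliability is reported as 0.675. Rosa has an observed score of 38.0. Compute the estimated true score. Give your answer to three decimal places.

T̂ = 0.675(38.0) + 0.325(18.0) = 25.6500 + 5.8500 = 31.5000 → 31.500

31.500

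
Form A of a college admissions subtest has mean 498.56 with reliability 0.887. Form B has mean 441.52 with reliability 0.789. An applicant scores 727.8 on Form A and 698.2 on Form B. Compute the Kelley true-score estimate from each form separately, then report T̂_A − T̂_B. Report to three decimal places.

T̂_A = 0.887(727.8) + 0.113(498.56) = 701.89588
T̂_B = 0.789(698.2) + 0.211(441.52) = 644.04052
T̂_A − T̂_B = 57.85536

57.855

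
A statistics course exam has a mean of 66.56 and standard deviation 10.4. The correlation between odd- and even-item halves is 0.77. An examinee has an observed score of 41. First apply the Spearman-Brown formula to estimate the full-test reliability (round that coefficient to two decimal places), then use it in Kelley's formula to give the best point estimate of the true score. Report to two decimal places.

Spearman-Brown: ρ = 2r/(1 + r) = 2(0.77)/(1 + 0.77) = 1.540/1.77 = 0.8701 → 0.87
T̂ = ρX + (1 − ρ)μ
  = 0.87 × 41 + 0.13 × 66.56
  = 35.67 + 8.6528
  = 44.323
  ≈ 44.32

44.32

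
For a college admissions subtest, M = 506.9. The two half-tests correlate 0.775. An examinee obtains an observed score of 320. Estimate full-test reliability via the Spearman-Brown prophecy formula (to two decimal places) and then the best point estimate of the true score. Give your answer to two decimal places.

Spearman-Brown: ρ = 2r/(1 + r) = 2(0.775)/(1 + 0.775) = 1.5500/1.775 = 0.8732 → 0.87
Regress the observed score toward the mean by the unreliability: T̂ = 0.87·320 + 0.13·506.9 = 278.40 + 65.897 = 344.297.

344.30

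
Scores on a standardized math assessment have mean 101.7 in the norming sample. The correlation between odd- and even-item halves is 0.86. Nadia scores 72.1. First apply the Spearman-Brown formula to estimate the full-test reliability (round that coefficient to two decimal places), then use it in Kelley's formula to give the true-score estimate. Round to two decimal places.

Spearman-Brown: ρ = 2r/(1 + r) = 2(0.86)/(1 + 0.86) = 1.720/1.86 = 0.9247 → 0.92
T̂ = ρX + (1 − ρ)μ
  = 0.92 × 72.1 + 0.08 × 101.7
  = 66.332 + 8.136
  = 74.468
  ≈ 74.47

74.47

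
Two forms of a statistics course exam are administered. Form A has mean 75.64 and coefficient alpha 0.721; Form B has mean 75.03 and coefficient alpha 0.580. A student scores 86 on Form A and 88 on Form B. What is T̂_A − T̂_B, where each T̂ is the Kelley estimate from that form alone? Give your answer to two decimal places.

0.56

T̂_A = 0.721(86) + 0.279(75.64) = 83.1096
T̂_B = 0.580(88) + 0.420(75.03) = 82.5526
T̂_A − T̂_B = 0.5570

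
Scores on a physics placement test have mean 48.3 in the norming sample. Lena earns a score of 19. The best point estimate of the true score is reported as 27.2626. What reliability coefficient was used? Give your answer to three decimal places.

T̂ = ρX + (1 − ρ)μ  ⇒  T̂ − μ = ρ(X − μ)
ρ = (T̂ − μ)/(X − μ) = (27.2626 − 48.3) / (19 − 48.3) = -21.0374 / -29.3 = 0.71800

0.718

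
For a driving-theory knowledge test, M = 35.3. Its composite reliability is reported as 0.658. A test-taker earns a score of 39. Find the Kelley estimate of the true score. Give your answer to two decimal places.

37.73

Weight the observed score by reliability and the mean by (1 − reliability): T̂ = 0.658·39 + 0.342·35.3 = 25.662 + 12.0726 = 37.735.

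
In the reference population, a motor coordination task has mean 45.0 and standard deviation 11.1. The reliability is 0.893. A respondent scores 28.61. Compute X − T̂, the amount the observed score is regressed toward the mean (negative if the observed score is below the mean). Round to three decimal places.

Kelley's formula gives T̂ = 0.893·28.61 + 0.107·45.0 = 25.54873 + 4.8150 = 30.36373.
X − T̂ = 28.61 − 30.3637 = -1.7537 → -1.754

-1.754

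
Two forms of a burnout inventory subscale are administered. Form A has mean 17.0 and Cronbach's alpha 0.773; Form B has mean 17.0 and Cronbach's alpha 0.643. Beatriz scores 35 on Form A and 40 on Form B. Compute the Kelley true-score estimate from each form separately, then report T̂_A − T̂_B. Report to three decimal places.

-0.875

T̂_A = 0.773(35) + 0.227(17.0) = 30.91400
T̂_B = 0.643(40) + 0.357(17.0) = 31.78900
T̂_A − T̂_B = -0.87500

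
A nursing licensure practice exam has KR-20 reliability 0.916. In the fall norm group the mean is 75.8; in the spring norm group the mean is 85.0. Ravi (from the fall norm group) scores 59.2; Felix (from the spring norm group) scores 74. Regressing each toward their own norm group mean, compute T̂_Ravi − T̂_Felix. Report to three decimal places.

-14.330

T̂_Ravi = 0.916(59.2) + 0.084(75.8) = 60.59440
T̂_Felix = 0.916(74) + 0.084(85.0) = 74.92400
Difference = 60.59440 − 74.92400 = -14.32960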